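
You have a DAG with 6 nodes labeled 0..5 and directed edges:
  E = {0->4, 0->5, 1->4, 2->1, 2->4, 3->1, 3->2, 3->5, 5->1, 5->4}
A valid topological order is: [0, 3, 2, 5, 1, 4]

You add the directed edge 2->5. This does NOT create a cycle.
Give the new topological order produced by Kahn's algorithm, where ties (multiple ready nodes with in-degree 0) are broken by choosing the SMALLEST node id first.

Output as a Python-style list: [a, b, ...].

Old toposort: [0, 3, 2, 5, 1, 4]
Added edge: 2->5
Position of 2 (2) < position of 5 (3). Old order still valid.
Run Kahn's algorithm (break ties by smallest node id):
  initial in-degrees: [0, 3, 1, 0, 4, 3]
  ready (indeg=0): [0, 3]
  pop 0: indeg[4]->3; indeg[5]->2 | ready=[3] | order so far=[0]
  pop 3: indeg[1]->2; indeg[2]->0; indeg[5]->1 | ready=[2] | order so far=[0, 3]
  pop 2: indeg[1]->1; indeg[4]->2; indeg[5]->0 | ready=[5] | order so far=[0, 3, 2]
  pop 5: indeg[1]->0; indeg[4]->1 | ready=[1] | order so far=[0, 3, 2, 5]
  pop 1: indeg[4]->0 | ready=[4] | order so far=[0, 3, 2, 5, 1]
  pop 4: no out-edges | ready=[] | order so far=[0, 3, 2, 5, 1, 4]
  Result: [0, 3, 2, 5, 1, 4]

Answer: [0, 3, 2, 5, 1, 4]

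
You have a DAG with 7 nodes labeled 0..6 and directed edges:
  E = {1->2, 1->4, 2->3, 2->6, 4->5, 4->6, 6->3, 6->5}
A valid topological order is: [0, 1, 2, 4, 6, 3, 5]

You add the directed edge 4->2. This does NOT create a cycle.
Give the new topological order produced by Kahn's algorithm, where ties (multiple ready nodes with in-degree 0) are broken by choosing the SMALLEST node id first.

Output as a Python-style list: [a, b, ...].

Answer: [0, 1, 4, 2, 6, 3, 5]

Derivation:
Old toposort: [0, 1, 2, 4, 6, 3, 5]
Added edge: 4->2
Position of 4 (3) > position of 2 (2). Must reorder: 4 must now come before 2.
Run Kahn's algorithm (break ties by smallest node id):
  initial in-degrees: [0, 0, 2, 2, 1, 2, 2]
  ready (indeg=0): [0, 1]
  pop 0: no out-edges | ready=[1] | order so far=[0]
  pop 1: indeg[2]->1; indeg[4]->0 | ready=[4] | order so far=[0, 1]
  pop 4: indeg[2]->0; indeg[5]->1; indeg[6]->1 | ready=[2] | order so far=[0, 1, 4]
  pop 2: indeg[3]->1; indeg[6]->0 | ready=[6] | order so far=[0, 1, 4, 2]
  pop 6: indeg[3]->0; indeg[5]->0 | ready=[3, 5] | order so far=[0, 1, 4, 2, 6]
  pop 3: no out-edges | ready=[5] | order so far=[0, 1, 4, 2, 6, 3]
  pop 5: no out-edges | ready=[] | order so far=[0, 1, 4, 2, 6, 3, 5]
  Result: [0, 1, 4, 2, 6, 3, 5]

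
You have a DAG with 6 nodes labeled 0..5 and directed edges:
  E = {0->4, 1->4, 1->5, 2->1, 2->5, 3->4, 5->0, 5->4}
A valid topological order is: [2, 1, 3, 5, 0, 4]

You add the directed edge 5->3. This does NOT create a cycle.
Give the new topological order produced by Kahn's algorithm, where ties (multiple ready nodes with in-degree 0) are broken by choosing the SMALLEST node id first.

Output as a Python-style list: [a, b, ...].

Answer: [2, 1, 5, 0, 3, 4]

Derivation:
Old toposort: [2, 1, 3, 5, 0, 4]
Added edge: 5->3
Position of 5 (3) > position of 3 (2). Must reorder: 5 must now come before 3.
Run Kahn's algorithm (break ties by smallest node id):
  initial in-degrees: [1, 1, 0, 1, 4, 2]
  ready (indeg=0): [2]
  pop 2: indeg[1]->0; indeg[5]->1 | ready=[1] | order so far=[2]
  pop 1: indeg[4]->3; indeg[5]->0 | ready=[5] | order so far=[2, 1]
  pop 5: indeg[0]->0; indeg[3]->0; indeg[4]->2 | ready=[0, 3] | order so far=[2, 1, 5]
  pop 0: indeg[4]->1 | ready=[3] | order so far=[2, 1, 5, 0]
  pop 3: indeg[4]->0 | ready=[4] | order so far=[2, 1, 5, 0, 3]
  pop 4: no out-edges | ready=[] | order so far=[2, 1, 5, 0, 3, 4]
  Result: [2, 1, 5, 0, 3, 4]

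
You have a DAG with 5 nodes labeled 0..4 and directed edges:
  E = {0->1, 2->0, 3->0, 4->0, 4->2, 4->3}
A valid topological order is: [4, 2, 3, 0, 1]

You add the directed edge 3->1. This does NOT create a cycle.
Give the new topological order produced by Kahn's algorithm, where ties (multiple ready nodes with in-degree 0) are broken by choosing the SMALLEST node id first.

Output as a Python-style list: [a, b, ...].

Answer: [4, 2, 3, 0, 1]

Derivation:
Old toposort: [4, 2, 3, 0, 1]
Added edge: 3->1
Position of 3 (2) < position of 1 (4). Old order still valid.
Run Kahn's algorithm (break ties by smallest node id):
  initial in-degrees: [3, 2, 1, 1, 0]
  ready (indeg=0): [4]
  pop 4: indeg[0]->2; indeg[2]->0; indeg[3]->0 | ready=[2, 3] | order so far=[4]
  pop 2: indeg[0]->1 | ready=[3] | order so far=[4, 2]
  pop 3: indeg[0]->0; indeg[1]->1 | ready=[0] | order so far=[4, 2, 3]
  pop 0: indeg[1]->0 | ready=[1] | order so far=[4, 2, 3, 0]
  pop 1: no out-edges | ready=[] | order so far=[4, 2, 3, 0, 1]
  Result: [4, 2, 3, 0, 1]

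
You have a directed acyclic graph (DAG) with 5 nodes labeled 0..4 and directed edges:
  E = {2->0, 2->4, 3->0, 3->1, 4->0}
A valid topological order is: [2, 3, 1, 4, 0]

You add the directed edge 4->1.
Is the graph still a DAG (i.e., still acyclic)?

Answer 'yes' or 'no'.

Answer: yes

Derivation:
Given toposort: [2, 3, 1, 4, 0]
Position of 4: index 3; position of 1: index 2
New edge 4->1: backward (u after v in old order)
Backward edge: old toposort is now invalid. Check if this creates a cycle.
Does 1 already reach 4? Reachable from 1: [1]. NO -> still a DAG (reorder needed).
Still a DAG? yes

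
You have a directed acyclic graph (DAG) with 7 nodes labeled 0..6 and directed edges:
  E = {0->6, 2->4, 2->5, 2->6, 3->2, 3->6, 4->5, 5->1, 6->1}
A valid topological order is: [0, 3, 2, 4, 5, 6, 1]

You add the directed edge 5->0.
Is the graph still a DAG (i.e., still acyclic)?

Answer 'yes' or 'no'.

Given toposort: [0, 3, 2, 4, 5, 6, 1]
Position of 5: index 4; position of 0: index 0
New edge 5->0: backward (u after v in old order)
Backward edge: old toposort is now invalid. Check if this creates a cycle.
Does 0 already reach 5? Reachable from 0: [0, 1, 6]. NO -> still a DAG (reorder needed).
Still a DAG? yes

Answer: yes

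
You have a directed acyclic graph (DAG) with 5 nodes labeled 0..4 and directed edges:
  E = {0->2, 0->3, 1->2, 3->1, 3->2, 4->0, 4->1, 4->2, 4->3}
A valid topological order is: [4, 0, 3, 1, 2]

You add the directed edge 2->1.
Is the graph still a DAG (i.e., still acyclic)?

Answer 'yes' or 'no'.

Answer: no

Derivation:
Given toposort: [4, 0, 3, 1, 2]
Position of 2: index 4; position of 1: index 3
New edge 2->1: backward (u after v in old order)
Backward edge: old toposort is now invalid. Check if this creates a cycle.
Does 1 already reach 2? Reachable from 1: [1, 2]. YES -> cycle!
Still a DAG? no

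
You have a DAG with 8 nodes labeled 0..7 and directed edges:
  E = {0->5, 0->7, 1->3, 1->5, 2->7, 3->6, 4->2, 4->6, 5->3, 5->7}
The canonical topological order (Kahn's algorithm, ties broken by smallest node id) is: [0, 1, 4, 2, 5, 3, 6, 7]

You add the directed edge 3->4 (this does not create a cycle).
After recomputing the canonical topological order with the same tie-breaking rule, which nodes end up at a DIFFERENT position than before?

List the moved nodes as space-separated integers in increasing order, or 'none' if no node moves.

Answer: 2 3 4 5

Derivation:
Old toposort: [0, 1, 4, 2, 5, 3, 6, 7]
Added edge 3->4
Recompute Kahn (smallest-id tiebreak):
  initial in-degrees: [0, 0, 1, 2, 1, 2, 2, 3]
  ready (indeg=0): [0, 1]
  pop 0: indeg[5]->1; indeg[7]->2 | ready=[1] | order so far=[0]
  pop 1: indeg[3]->1; indeg[5]->0 | ready=[5] | order so far=[0, 1]
  pop 5: indeg[3]->0; indeg[7]->1 | ready=[3] | order so far=[0, 1, 5]
  pop 3: indeg[4]->0; indeg[6]->1 | ready=[4] | order so far=[0, 1, 5, 3]
  pop 4: indeg[2]->0; indeg[6]->0 | ready=[2, 6] | order so far=[0, 1, 5, 3, 4]
  pop 2: indeg[7]->0 | ready=[6, 7] | order so far=[0, 1, 5, 3, 4, 2]
  pop 6: no out-edges | ready=[7] | order so far=[0, 1, 5, 3, 4, 2, 6]
  pop 7: no out-edges | ready=[] | order so far=[0, 1, 5, 3, 4, 2, 6, 7]
New canonical toposort: [0, 1, 5, 3, 4, 2, 6, 7]
Compare positions:
  Node 0: index 0 -> 0 (same)
  Node 1: index 1 -> 1 (same)
  Node 2: index 3 -> 5 (moved)
  Node 3: index 5 -> 3 (moved)
  Node 4: index 2 -> 4 (moved)
  Node 5: index 4 -> 2 (moved)
  Node 6: index 6 -> 6 (same)
  Node 7: index 7 -> 7 (same)
Nodes that changed position: 2 3 4 5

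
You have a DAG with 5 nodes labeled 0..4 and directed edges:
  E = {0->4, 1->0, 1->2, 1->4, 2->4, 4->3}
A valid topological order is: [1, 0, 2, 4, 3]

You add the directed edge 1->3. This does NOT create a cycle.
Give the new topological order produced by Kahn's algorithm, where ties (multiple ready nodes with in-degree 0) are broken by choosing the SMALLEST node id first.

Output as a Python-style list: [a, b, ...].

Old toposort: [1, 0, 2, 4, 3]
Added edge: 1->3
Position of 1 (0) < position of 3 (4). Old order still valid.
Run Kahn's algorithm (break ties by smallest node id):
  initial in-degrees: [1, 0, 1, 2, 3]
  ready (indeg=0): [1]
  pop 1: indeg[0]->0; indeg[2]->0; indeg[3]->1; indeg[4]->2 | ready=[0, 2] | order so far=[1]
  pop 0: indeg[4]->1 | ready=[2] | order so far=[1, 0]
  pop 2: indeg[4]->0 | ready=[4] | order so far=[1, 0, 2]
  pop 4: indeg[3]->0 | ready=[3] | order so far=[1, 0, 2, 4]
  pop 3: no out-edges | ready=[] | order so far=[1, 0, 2, 4, 3]
  Result: [1, 0, 2, 4, 3]

Answer: [1, 0, 2, 4, 3]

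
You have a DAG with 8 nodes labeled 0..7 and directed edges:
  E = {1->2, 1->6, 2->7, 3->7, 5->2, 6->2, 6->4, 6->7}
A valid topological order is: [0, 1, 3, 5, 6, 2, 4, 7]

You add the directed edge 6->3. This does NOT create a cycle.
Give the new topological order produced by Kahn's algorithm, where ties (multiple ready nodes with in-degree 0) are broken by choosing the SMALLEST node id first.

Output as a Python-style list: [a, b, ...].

Old toposort: [0, 1, 3, 5, 6, 2, 4, 7]
Added edge: 6->3
Position of 6 (4) > position of 3 (2). Must reorder: 6 must now come before 3.
Run Kahn's algorithm (break ties by smallest node id):
  initial in-degrees: [0, 0, 3, 1, 1, 0, 1, 3]
  ready (indeg=0): [0, 1, 5]
  pop 0: no out-edges | ready=[1, 5] | order so far=[0]
  pop 1: indeg[2]->2; indeg[6]->0 | ready=[5, 6] | order so far=[0, 1]
  pop 5: indeg[2]->1 | ready=[6] | order so far=[0, 1, 5]
  pop 6: indeg[2]->0; indeg[3]->0; indeg[4]->0; indeg[7]->2 | ready=[2, 3, 4] | order so far=[0, 1, 5, 6]
  pop 2: indeg[7]->1 | ready=[3, 4] | order so far=[0, 1, 5, 6, 2]
  pop 3: indeg[7]->0 | ready=[4, 7] | order so far=[0, 1, 5, 6, 2, 3]
  pop 4: no out-edges | ready=[7] | order so far=[0, 1, 5, 6, 2, 3, 4]
  pop 7: no out-edges | ready=[] | order so far=[0, 1, 5, 6, 2, 3, 4, 7]
  Result: [0, 1, 5, 6, 2, 3, 4, 7]

Answer: [0, 1, 5, 6, 2, 3, 4, 7]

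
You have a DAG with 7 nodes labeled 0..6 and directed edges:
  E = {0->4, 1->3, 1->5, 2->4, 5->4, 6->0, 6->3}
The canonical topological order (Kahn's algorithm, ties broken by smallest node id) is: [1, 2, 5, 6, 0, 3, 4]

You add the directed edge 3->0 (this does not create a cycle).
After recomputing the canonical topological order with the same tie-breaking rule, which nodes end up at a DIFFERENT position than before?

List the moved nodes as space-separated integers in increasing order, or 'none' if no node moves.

Old toposort: [1, 2, 5, 6, 0, 3, 4]
Added edge 3->0
Recompute Kahn (smallest-id tiebreak):
  initial in-degrees: [2, 0, 0, 2, 3, 1, 0]
  ready (indeg=0): [1, 2, 6]
  pop 1: indeg[3]->1; indeg[5]->0 | ready=[2, 5, 6] | order so far=[1]
  pop 2: indeg[4]->2 | ready=[5, 6] | order so far=[1, 2]
  pop 5: indeg[4]->1 | ready=[6] | order so far=[1, 2, 5]
  pop 6: indeg[0]->1; indeg[3]->0 | ready=[3] | order so far=[1, 2, 5, 6]
  pop 3: indeg[0]->0 | ready=[0] | order so far=[1, 2, 5, 6, 3]
  pop 0: indeg[4]->0 | ready=[4] | order so far=[1, 2, 5, 6, 3, 0]
  pop 4: no out-edges | ready=[] | order so far=[1, 2, 5, 6, 3, 0, 4]
New canonical toposort: [1, 2, 5, 6, 3, 0, 4]
Compare positions:
  Node 0: index 4 -> 5 (moved)
  Node 1: index 0 -> 0 (same)
  Node 2: index 1 -> 1 (same)
  Node 3: index 5 -> 4 (moved)
  Node 4: index 6 -> 6 (same)
  Node 5: index 2 -> 2 (same)
  Node 6: index 3 -> 3 (same)
Nodes that changed position: 0 3

Answer: 0 3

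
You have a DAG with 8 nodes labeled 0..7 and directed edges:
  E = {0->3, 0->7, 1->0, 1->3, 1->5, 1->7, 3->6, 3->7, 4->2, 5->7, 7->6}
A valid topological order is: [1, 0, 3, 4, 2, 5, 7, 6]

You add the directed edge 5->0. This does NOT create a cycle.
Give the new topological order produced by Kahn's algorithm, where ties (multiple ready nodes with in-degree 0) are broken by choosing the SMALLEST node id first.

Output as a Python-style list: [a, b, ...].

Old toposort: [1, 0, 3, 4, 2, 5, 7, 6]
Added edge: 5->0
Position of 5 (5) > position of 0 (1). Must reorder: 5 must now come before 0.
Run Kahn's algorithm (break ties by smallest node id):
  initial in-degrees: [2, 0, 1, 2, 0, 1, 2, 4]
  ready (indeg=0): [1, 4]
  pop 1: indeg[0]->1; indeg[3]->1; indeg[5]->0; indeg[7]->3 | ready=[4, 5] | order so far=[1]
  pop 4: indeg[2]->0 | ready=[2, 5] | order so far=[1, 4]
  pop 2: no out-edges | ready=[5] | order so far=[1, 4, 2]
  pop 5: indeg[0]->0; indeg[7]->2 | ready=[0] | order so far=[1, 4, 2, 5]
  pop 0: indeg[3]->0; indeg[7]->1 | ready=[3] | order so far=[1, 4, 2, 5, 0]
  pop 3: indeg[6]->1; indeg[7]->0 | ready=[7] | order so far=[1, 4, 2, 5, 0, 3]
  pop 7: indeg[6]->0 | ready=[6] | order so far=[1, 4, 2, 5, 0, 3, 7]
  pop 6: no out-edges | ready=[] | order so far=[1, 4, 2, 5, 0, 3, 7, 6]
  Result: [1, 4, 2, 5, 0, 3, 7, 6]

Answer: [1, 4, 2, 5, 0, 3, 7, 6]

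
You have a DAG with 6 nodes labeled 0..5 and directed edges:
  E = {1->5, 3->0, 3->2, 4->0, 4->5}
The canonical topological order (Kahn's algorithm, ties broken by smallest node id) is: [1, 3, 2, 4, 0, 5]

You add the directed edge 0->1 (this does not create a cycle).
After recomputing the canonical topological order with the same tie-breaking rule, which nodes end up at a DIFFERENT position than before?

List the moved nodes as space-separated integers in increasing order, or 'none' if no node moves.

Answer: 0 1 2 3 4

Derivation:
Old toposort: [1, 3, 2, 4, 0, 5]
Added edge 0->1
Recompute Kahn (smallest-id tiebreak):
  initial in-degrees: [2, 1, 1, 0, 0, 2]
  ready (indeg=0): [3, 4]
  pop 3: indeg[0]->1; indeg[2]->0 | ready=[2, 4] | order so far=[3]
  pop 2: no out-edges | ready=[4] | order so far=[3, 2]
  pop 4: indeg[0]->0; indeg[5]->1 | ready=[0] | order so far=[3, 2, 4]
  pop 0: indeg[1]->0 | ready=[1] | order so far=[3, 2, 4, 0]
  pop 1: indeg[5]->0 | ready=[5] | order so far=[3, 2, 4, 0, 1]
  pop 5: no out-edges | ready=[] | order so far=[3, 2, 4, 0, 1, 5]
New canonical toposort: [3, 2, 4, 0, 1, 5]
Compare positions:
  Node 0: index 4 -> 3 (moved)
  Node 1: index 0 -> 4 (moved)
  Node 2: index 2 -> 1 (moved)
  Node 3: index 1 -> 0 (moved)
  Node 4: index 3 -> 2 (moved)
  Node 5: index 5 -> 5 (same)
Nodes that changed position: 0 1 2 3 4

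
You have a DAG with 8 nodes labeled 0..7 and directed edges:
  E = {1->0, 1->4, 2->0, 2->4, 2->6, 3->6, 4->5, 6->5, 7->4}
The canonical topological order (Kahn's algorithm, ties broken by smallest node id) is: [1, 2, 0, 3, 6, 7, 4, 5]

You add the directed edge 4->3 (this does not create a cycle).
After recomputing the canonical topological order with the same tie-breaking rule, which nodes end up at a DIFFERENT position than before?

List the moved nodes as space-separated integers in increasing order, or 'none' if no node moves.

Answer: 3 4 6 7

Derivation:
Old toposort: [1, 2, 0, 3, 6, 7, 4, 5]
Added edge 4->3
Recompute Kahn (smallest-id tiebreak):
  initial in-degrees: [2, 0, 0, 1, 3, 2, 2, 0]
  ready (indeg=0): [1, 2, 7]
  pop 1: indeg[0]->1; indeg[4]->2 | ready=[2, 7] | order so far=[1]
  pop 2: indeg[0]->0; indeg[4]->1; indeg[6]->1 | ready=[0, 7] | order so far=[1, 2]
  pop 0: no out-edges | ready=[7] | order so far=[1, 2, 0]
  pop 7: indeg[4]->0 | ready=[4] | order so far=[1, 2, 0, 7]
  pop 4: indeg[3]->0; indeg[5]->1 | ready=[3] | order so far=[1, 2, 0, 7, 4]
  pop 3: indeg[6]->0 | ready=[6] | order so far=[1, 2, 0, 7, 4, 3]
  pop 6: indeg[5]->0 | ready=[5] | order so far=[1, 2, 0, 7, 4, 3, 6]
  pop 5: no out-edges | ready=[] | order so far=[1, 2, 0, 7, 4, 3, 6, 5]
New canonical toposort: [1, 2, 0, 7, 4, 3, 6, 5]
Compare positions:
  Node 0: index 2 -> 2 (same)
  Node 1: index 0 -> 0 (same)
  Node 2: index 1 -> 1 (same)
  Node 3: index 3 -> 5 (moved)
  Node 4: index 6 -> 4 (moved)
  Node 5: index 7 -> 7 (same)
  Node 6: index 4 -> 6 (moved)
  Node 7: index 5 -> 3 (moved)
Nodes that changed position: 3 4 6 7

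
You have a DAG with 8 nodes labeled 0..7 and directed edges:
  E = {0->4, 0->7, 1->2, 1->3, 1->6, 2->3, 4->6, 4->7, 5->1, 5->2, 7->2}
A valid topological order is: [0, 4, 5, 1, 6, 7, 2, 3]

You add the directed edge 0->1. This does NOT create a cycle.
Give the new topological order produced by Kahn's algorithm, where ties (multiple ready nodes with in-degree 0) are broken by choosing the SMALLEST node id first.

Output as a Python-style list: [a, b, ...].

Answer: [0, 4, 5, 1, 6, 7, 2, 3]

Derivation:
Old toposort: [0, 4, 5, 1, 6, 7, 2, 3]
Added edge: 0->1
Position of 0 (0) < position of 1 (3). Old order still valid.
Run Kahn's algorithm (break ties by smallest node id):
  initial in-degrees: [0, 2, 3, 2, 1, 0, 2, 2]
  ready (indeg=0): [0, 5]
  pop 0: indeg[1]->1; indeg[4]->0; indeg[7]->1 | ready=[4, 5] | order so far=[0]
  pop 4: indeg[6]->1; indeg[7]->0 | ready=[5, 7] | order so far=[0, 4]
  pop 5: indeg[1]->0; indeg[2]->2 | ready=[1, 7] | order so far=[0, 4, 5]
  pop 1: indeg[2]->1; indeg[3]->1; indeg[6]->0 | ready=[6, 7] | order so far=[0, 4, 5, 1]
  pop 6: no out-edges | ready=[7] | order so far=[0, 4, 5, 1, 6]
  pop 7: indeg[2]->0 | ready=[2] | order so far=[0, 4, 5, 1, 6, 7]
  pop 2: indeg[3]->0 | ready=[3] | order so far=[0, 4, 5, 1, 6, 7, 2]
  pop 3: no out-edges | ready=[] | order so far=[0, 4, 5, 1, 6, 7, 2, 3]
  Result: [0, 4, 5, 1, 6, 7, 2, 3]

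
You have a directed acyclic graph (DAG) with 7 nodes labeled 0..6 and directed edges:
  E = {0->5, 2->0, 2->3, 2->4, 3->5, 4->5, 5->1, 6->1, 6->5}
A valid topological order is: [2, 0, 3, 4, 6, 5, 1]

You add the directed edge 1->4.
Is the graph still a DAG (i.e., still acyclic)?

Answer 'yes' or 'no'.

Given toposort: [2, 0, 3, 4, 6, 5, 1]
Position of 1: index 6; position of 4: index 3
New edge 1->4: backward (u after v in old order)
Backward edge: old toposort is now invalid. Check if this creates a cycle.
Does 4 already reach 1? Reachable from 4: [1, 4, 5]. YES -> cycle!
Still a DAG? no

Answer: no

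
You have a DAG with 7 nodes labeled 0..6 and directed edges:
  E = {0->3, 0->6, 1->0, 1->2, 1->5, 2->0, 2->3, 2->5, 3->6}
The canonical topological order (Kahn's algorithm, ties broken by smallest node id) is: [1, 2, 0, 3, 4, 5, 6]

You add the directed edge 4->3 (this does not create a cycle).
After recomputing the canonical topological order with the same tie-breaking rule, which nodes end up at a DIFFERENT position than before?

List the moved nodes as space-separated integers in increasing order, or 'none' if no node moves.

Old toposort: [1, 2, 0, 3, 4, 5, 6]
Added edge 4->3
Recompute Kahn (smallest-id tiebreak):
  initial in-degrees: [2, 0, 1, 3, 0, 2, 2]
  ready (indeg=0): [1, 4]
  pop 1: indeg[0]->1; indeg[2]->0; indeg[5]->1 | ready=[2, 4] | order so far=[1]
  pop 2: indeg[0]->0; indeg[3]->2; indeg[5]->0 | ready=[0, 4, 5] | order so far=[1, 2]
  pop 0: indeg[3]->1; indeg[6]->1 | ready=[4, 5] | order so far=[1, 2, 0]
  pop 4: indeg[3]->0 | ready=[3, 5] | order so far=[1, 2, 0, 4]
  pop 3: indeg[6]->0 | ready=[5, 6] | order so far=[1, 2, 0, 4, 3]
  pop 5: no out-edges | ready=[6] | order so far=[1, 2, 0, 4, 3, 5]
  pop 6: no out-edges | ready=[] | order so far=[1, 2, 0, 4, 3, 5, 6]
New canonical toposort: [1, 2, 0, 4, 3, 5, 6]
Compare positions:
  Node 0: index 2 -> 2 (same)
  Node 1: index 0 -> 0 (same)
  Node 2: index 1 -> 1 (same)
  Node 3: index 3 -> 4 (moved)
  Node 4: index 4 -> 3 (moved)
  Node 5: index 5 -> 5 (same)
  Node 6: index 6 -> 6 (same)
Nodes that changed position: 3 4

Answer: 3 4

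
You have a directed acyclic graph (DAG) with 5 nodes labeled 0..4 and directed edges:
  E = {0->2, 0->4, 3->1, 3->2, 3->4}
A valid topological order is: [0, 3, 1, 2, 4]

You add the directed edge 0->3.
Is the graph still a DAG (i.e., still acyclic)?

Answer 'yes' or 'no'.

Answer: yes

Derivation:
Given toposort: [0, 3, 1, 2, 4]
Position of 0: index 0; position of 3: index 1
New edge 0->3: forward
Forward edge: respects the existing order. Still a DAG, same toposort still valid.
Still a DAG? yes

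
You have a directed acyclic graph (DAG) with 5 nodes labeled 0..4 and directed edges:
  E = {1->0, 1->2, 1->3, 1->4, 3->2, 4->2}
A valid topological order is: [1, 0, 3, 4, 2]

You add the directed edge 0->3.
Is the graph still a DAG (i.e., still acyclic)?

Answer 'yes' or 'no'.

Given toposort: [1, 0, 3, 4, 2]
Position of 0: index 1; position of 3: index 2
New edge 0->3: forward
Forward edge: respects the existing order. Still a DAG, same toposort still valid.
Still a DAG? yes

Answer: yes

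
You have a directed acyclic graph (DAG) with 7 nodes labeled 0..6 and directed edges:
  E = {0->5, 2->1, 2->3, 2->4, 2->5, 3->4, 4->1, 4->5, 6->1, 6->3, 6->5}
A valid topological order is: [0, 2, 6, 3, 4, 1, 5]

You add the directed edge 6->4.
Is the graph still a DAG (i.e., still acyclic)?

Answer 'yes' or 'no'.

Answer: yes

Derivation:
Given toposort: [0, 2, 6, 3, 4, 1, 5]
Position of 6: index 2; position of 4: index 4
New edge 6->4: forward
Forward edge: respects the existing order. Still a DAG, same toposort still valid.
Still a DAG? yes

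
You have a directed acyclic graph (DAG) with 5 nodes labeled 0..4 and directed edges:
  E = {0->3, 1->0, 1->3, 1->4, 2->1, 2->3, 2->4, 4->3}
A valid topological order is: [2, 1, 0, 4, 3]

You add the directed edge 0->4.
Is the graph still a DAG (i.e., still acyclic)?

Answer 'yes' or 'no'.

Given toposort: [2, 1, 0, 4, 3]
Position of 0: index 2; position of 4: index 3
New edge 0->4: forward
Forward edge: respects the existing order. Still a DAG, same toposort still valid.
Still a DAG? yes

Answer: yes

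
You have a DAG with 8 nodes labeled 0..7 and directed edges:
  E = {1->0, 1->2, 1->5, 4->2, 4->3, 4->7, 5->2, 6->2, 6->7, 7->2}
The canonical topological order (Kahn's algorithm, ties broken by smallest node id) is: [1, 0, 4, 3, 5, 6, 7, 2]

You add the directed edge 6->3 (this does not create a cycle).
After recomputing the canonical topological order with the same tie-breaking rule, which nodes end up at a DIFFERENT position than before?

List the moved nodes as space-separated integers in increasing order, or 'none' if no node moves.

Old toposort: [1, 0, 4, 3, 5, 6, 7, 2]
Added edge 6->3
Recompute Kahn (smallest-id tiebreak):
  initial in-degrees: [1, 0, 5, 2, 0, 1, 0, 2]
  ready (indeg=0): [1, 4, 6]
  pop 1: indeg[0]->0; indeg[2]->4; indeg[5]->0 | ready=[0, 4, 5, 6] | order so far=[1]
  pop 0: no out-edges | ready=[4, 5, 6] | order so far=[1, 0]
  pop 4: indeg[2]->3; indeg[3]->1; indeg[7]->1 | ready=[5, 6] | order so far=[1, 0, 4]
  pop 5: indeg[2]->2 | ready=[6] | order so far=[1, 0, 4, 5]
  pop 6: indeg[2]->1; indeg[3]->0; indeg[7]->0 | ready=[3, 7] | order so far=[1, 0, 4, 5, 6]
  pop 3: no out-edges | ready=[7] | order so far=[1, 0, 4, 5, 6, 3]
  pop 7: indeg[2]->0 | ready=[2] | order so far=[1, 0, 4, 5, 6, 3, 7]
  pop 2: no out-edges | ready=[] | order so far=[1, 0, 4, 5, 6, 3, 7, 2]
New canonical toposort: [1, 0, 4, 5, 6, 3, 7, 2]
Compare positions:
  Node 0: index 1 -> 1 (same)
  Node 1: index 0 -> 0 (same)
  Node 2: index 7 -> 7 (same)
  Node 3: index 3 -> 5 (moved)
  Node 4: index 2 -> 2 (same)
  Node 5: index 4 -> 3 (moved)
  Node 6: index 5 -> 4 (moved)
  Node 7: index 6 -> 6 (same)
Nodes that changed position: 3 5 6

Answer: 3 5 6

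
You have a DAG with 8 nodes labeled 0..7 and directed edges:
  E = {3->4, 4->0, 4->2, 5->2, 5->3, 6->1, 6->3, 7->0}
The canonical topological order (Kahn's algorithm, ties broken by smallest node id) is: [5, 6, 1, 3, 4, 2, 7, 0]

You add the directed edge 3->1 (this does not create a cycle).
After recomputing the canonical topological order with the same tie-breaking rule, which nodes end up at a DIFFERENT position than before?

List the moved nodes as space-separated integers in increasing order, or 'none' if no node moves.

Answer: 1 3

Derivation:
Old toposort: [5, 6, 1, 3, 4, 2, 7, 0]
Added edge 3->1
Recompute Kahn (smallest-id tiebreak):
  initial in-degrees: [2, 2, 2, 2, 1, 0, 0, 0]
  ready (indeg=0): [5, 6, 7]
  pop 5: indeg[2]->1; indeg[3]->1 | ready=[6, 7] | order so far=[5]
  pop 6: indeg[1]->1; indeg[3]->0 | ready=[3, 7] | order so far=[5, 6]
  pop 3: indeg[1]->0; indeg[4]->0 | ready=[1, 4, 7] | order so far=[5, 6, 3]
  pop 1: no out-edges | ready=[4, 7] | order so far=[5, 6, 3, 1]
  pop 4: indeg[0]->1; indeg[2]->0 | ready=[2, 7] | order so far=[5, 6, 3, 1, 4]
  pop 2: no out-edges | ready=[7] | order so far=[5, 6, 3, 1, 4, 2]
  pop 7: indeg[0]->0 | ready=[0] | order so far=[5, 6, 3, 1, 4, 2, 7]
  pop 0: no out-edges | ready=[] | order so far=[5, 6, 3, 1, 4, 2, 7, 0]
New canonical toposort: [5, 6, 3, 1, 4, 2, 7, 0]
Compare positions:
  Node 0: index 7 -> 7 (same)
  Node 1: index 2 -> 3 (moved)
  Node 2: index 5 -> 5 (same)
  Node 3: index 3 -> 2 (moved)
  Node 4: index 4 -> 4 (same)
  Node 5: index 0 -> 0 (same)
  Node 6: index 1 -> 1 (same)
  Node 7: index 6 -> 6 (same)
Nodes that changed position: 1 3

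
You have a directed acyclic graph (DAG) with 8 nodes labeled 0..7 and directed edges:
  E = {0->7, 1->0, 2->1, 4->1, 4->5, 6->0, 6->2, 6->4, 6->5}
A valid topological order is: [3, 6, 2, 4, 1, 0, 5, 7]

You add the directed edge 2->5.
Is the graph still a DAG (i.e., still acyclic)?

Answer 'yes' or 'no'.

Given toposort: [3, 6, 2, 4, 1, 0, 5, 7]
Position of 2: index 2; position of 5: index 6
New edge 2->5: forward
Forward edge: respects the existing order. Still a DAG, same toposort still valid.
Still a DAG? yes

Answer: yes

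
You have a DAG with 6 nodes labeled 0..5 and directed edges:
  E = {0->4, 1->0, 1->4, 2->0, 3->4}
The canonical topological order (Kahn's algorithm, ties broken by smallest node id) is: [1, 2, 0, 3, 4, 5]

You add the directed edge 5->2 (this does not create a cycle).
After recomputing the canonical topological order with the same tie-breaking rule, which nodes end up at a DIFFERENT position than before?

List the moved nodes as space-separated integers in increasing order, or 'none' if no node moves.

Answer: 0 2 3 4 5

Derivation:
Old toposort: [1, 2, 0, 3, 4, 5]
Added edge 5->2
Recompute Kahn (smallest-id tiebreak):
  initial in-degrees: [2, 0, 1, 0, 3, 0]
  ready (indeg=0): [1, 3, 5]
  pop 1: indeg[0]->1; indeg[4]->2 | ready=[3, 5] | order so far=[1]
  pop 3: indeg[4]->1 | ready=[5] | order so far=[1, 3]
  pop 5: indeg[2]->0 | ready=[2] | order so far=[1, 3, 5]
  pop 2: indeg[0]->0 | ready=[0] | order so far=[1, 3, 5, 2]
  pop 0: indeg[4]->0 | ready=[4] | order so far=[1, 3, 5, 2, 0]
  pop 4: no out-edges | ready=[] | order so far=[1, 3, 5, 2, 0, 4]
New canonical toposort: [1, 3, 5, 2, 0, 4]
Compare positions:
  Node 0: index 2 -> 4 (moved)
  Node 1: index 0 -> 0 (same)
  Node 2: index 1 -> 3 (moved)
  Node 3: index 3 -> 1 (moved)
  Node 4: index 4 -> 5 (moved)
  Node 5: index 5 -> 2 (moved)
Nodes that changed position: 0 2 3 4 5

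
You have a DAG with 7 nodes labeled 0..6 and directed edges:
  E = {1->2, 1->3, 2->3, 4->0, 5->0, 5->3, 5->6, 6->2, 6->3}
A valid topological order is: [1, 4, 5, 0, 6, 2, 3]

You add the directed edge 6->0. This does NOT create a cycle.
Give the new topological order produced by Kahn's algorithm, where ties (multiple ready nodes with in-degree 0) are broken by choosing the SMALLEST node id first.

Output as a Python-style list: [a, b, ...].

Old toposort: [1, 4, 5, 0, 6, 2, 3]
Added edge: 6->0
Position of 6 (4) > position of 0 (3). Must reorder: 6 must now come before 0.
Run Kahn's algorithm (break ties by smallest node id):
  initial in-degrees: [3, 0, 2, 4, 0, 0, 1]
  ready (indeg=0): [1, 4, 5]
  pop 1: indeg[2]->1; indeg[3]->3 | ready=[4, 5] | order so far=[1]
  pop 4: indeg[0]->2 | ready=[5] | order so far=[1, 4]
  pop 5: indeg[0]->1; indeg[3]->2; indeg[6]->0 | ready=[6] | order so far=[1, 4, 5]
  pop 6: indeg[0]->0; indeg[2]->0; indeg[3]->1 | ready=[0, 2] | order so far=[1, 4, 5, 6]
  pop 0: no out-edges | ready=[2] | order so far=[1, 4, 5, 6, 0]
  pop 2: indeg[3]->0 | ready=[3] | order so far=[1, 4, 5, 6, 0, 2]
  pop 3: no out-edges | ready=[] | order so far=[1, 4, 5, 6, 0, 2, 3]
  Result: [1, 4, 5, 6, 0, 2, 3]

Answer: [1, 4, 5, 6, 0, 2, 3]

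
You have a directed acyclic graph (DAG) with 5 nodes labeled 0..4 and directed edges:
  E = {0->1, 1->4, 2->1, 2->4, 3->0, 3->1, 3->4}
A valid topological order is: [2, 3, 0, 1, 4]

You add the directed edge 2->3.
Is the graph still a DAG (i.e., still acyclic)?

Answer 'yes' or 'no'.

Given toposort: [2, 3, 0, 1, 4]
Position of 2: index 0; position of 3: index 1
New edge 2->3: forward
Forward edge: respects the existing order. Still a DAG, same toposort still valid.
Still a DAG? yes

Answer: yes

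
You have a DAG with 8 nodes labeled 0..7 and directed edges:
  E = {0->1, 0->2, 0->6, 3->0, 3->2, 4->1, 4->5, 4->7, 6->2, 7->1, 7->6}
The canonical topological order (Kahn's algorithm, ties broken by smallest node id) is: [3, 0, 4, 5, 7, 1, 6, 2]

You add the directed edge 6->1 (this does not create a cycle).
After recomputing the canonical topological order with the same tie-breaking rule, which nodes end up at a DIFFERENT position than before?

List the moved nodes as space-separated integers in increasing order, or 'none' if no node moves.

Answer: 1 6

Derivation:
Old toposort: [3, 0, 4, 5, 7, 1, 6, 2]
Added edge 6->1
Recompute Kahn (smallest-id tiebreak):
  initial in-degrees: [1, 4, 3, 0, 0, 1, 2, 1]
  ready (indeg=0): [3, 4]
  pop 3: indeg[0]->0; indeg[2]->2 | ready=[0, 4] | order so far=[3]
  pop 0: indeg[1]->3; indeg[2]->1; indeg[6]->1 | ready=[4] | order so far=[3, 0]
  pop 4: indeg[1]->2; indeg[5]->0; indeg[7]->0 | ready=[5, 7] | order so far=[3, 0, 4]
  pop 5: no out-edges | ready=[7] | order so far=[3, 0, 4, 5]
  pop 7: indeg[1]->1; indeg[6]->0 | ready=[6] | order so far=[3, 0, 4, 5, 7]
  pop 6: indeg[1]->0; indeg[2]->0 | ready=[1, 2] | order so far=[3, 0, 4, 5, 7, 6]
  pop 1: no out-edges | ready=[2] | order so far=[3, 0, 4, 5, 7, 6, 1]
  pop 2: no out-edges | ready=[] | order so far=[3, 0, 4, 5, 7, 6, 1, 2]
New canonical toposort: [3, 0, 4, 5, 7, 6, 1, 2]
Compare positions:
  Node 0: index 1 -> 1 (same)
  Node 1: index 5 -> 6 (moved)
  Node 2: index 7 -> 7 (same)
  Node 3: index 0 -> 0 (same)
  Node 4: index 2 -> 2 (same)
  Node 5: index 3 -> 3 (same)
  Node 6: index 6 -> 5 (moved)
  Node 7: index 4 -> 4 (same)
Nodes that changed position: 1 6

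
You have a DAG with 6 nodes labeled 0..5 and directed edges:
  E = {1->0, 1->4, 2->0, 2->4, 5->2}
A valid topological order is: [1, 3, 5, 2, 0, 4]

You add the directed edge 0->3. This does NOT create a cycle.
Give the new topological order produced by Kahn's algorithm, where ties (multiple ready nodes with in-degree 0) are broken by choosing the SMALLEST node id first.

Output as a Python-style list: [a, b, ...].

Old toposort: [1, 3, 5, 2, 0, 4]
Added edge: 0->3
Position of 0 (4) > position of 3 (1). Must reorder: 0 must now come before 3.
Run Kahn's algorithm (break ties by smallest node id):
  initial in-degrees: [2, 0, 1, 1, 2, 0]
  ready (indeg=0): [1, 5]
  pop 1: indeg[0]->1; indeg[4]->1 | ready=[5] | order so far=[1]
  pop 5: indeg[2]->0 | ready=[2] | order so far=[1, 5]
  pop 2: indeg[0]->0; indeg[4]->0 | ready=[0, 4] | order so far=[1, 5, 2]
  pop 0: indeg[3]->0 | ready=[3, 4] | order so far=[1, 5, 2, 0]
  pop 3: no out-edges | ready=[4] | order so far=[1, 5, 2, 0, 3]
  pop 4: no out-edges | ready=[] | order so far=[1, 5, 2, 0, 3, 4]
  Result: [1, 5, 2, 0, 3, 4]

Answer: [1, 5, 2, 0, 3, 4]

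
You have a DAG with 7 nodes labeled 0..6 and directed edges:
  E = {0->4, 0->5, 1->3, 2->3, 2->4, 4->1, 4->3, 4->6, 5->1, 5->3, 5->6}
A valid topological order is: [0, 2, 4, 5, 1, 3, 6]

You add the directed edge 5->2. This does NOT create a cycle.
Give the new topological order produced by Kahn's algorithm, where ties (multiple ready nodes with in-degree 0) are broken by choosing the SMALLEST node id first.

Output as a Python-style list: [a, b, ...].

Answer: [0, 5, 2, 4, 1, 3, 6]

Derivation:
Old toposort: [0, 2, 4, 5, 1, 3, 6]
Added edge: 5->2
Position of 5 (3) > position of 2 (1). Must reorder: 5 must now come before 2.
Run Kahn's algorithm (break ties by smallest node id):
  initial in-degrees: [0, 2, 1, 4, 2, 1, 2]
  ready (indeg=0): [0]
  pop 0: indeg[4]->1; indeg[5]->0 | ready=[5] | order so far=[0]
  pop 5: indeg[1]->1; indeg[2]->0; indeg[3]->3; indeg[6]->1 | ready=[2] | order so far=[0, 5]
  pop 2: indeg[3]->2; indeg[4]->0 | ready=[4] | order so far=[0, 5, 2]
  pop 4: indeg[1]->0; indeg[3]->1; indeg[6]->0 | ready=[1, 6] | order so far=[0, 5, 2, 4]
  pop 1: indeg[3]->0 | ready=[3, 6] | order so far=[0, 5, 2, 4, 1]
  pop 3: no out-edges | ready=[6] | order so far=[0, 5, 2, 4, 1, 3]
  pop 6: no out-edges | ready=[] | order so far=[0, 5, 2, 4, 1, 3, 6]
  Result: [0, 5, 2, 4, 1, 3, 6]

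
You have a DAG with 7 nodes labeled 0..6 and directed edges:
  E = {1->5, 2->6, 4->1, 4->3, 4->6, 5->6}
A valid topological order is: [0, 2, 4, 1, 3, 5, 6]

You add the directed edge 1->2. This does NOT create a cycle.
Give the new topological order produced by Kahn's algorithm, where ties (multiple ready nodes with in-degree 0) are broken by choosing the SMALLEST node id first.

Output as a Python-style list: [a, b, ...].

Answer: [0, 4, 1, 2, 3, 5, 6]

Derivation:
Old toposort: [0, 2, 4, 1, 3, 5, 6]
Added edge: 1->2
Position of 1 (3) > position of 2 (1). Must reorder: 1 must now come before 2.
Run Kahn's algorithm (break ties by smallest node id):
  initial in-degrees: [0, 1, 1, 1, 0, 1, 3]
  ready (indeg=0): [0, 4]
  pop 0: no out-edges | ready=[4] | order so far=[0]
  pop 4: indeg[1]->0; indeg[3]->0; indeg[6]->2 | ready=[1, 3] | order so far=[0, 4]
  pop 1: indeg[2]->0; indeg[5]->0 | ready=[2, 3, 5] | order so far=[0, 4, 1]
  pop 2: indeg[6]->1 | ready=[3, 5] | order so far=[0, 4, 1, 2]
  pop 3: no out-edges | ready=[5] | order so far=[0, 4, 1, 2, 3]
  pop 5: indeg[6]->0 | ready=[6] | order so far=[0, 4, 1, 2, 3, 5]
  pop 6: no out-edges | ready=[] | order so far=[0, 4, 1, 2, 3, 5, 6]
  Result: [0, 4, 1, 2, 3, 5, 6]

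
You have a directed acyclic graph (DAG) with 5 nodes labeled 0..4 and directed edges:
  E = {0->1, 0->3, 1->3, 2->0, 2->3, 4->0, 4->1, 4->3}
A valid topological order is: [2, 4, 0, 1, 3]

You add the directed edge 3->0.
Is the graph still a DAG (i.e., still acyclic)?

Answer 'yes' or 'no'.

Answer: no

Derivation:
Given toposort: [2, 4, 0, 1, 3]
Position of 3: index 4; position of 0: index 2
New edge 3->0: backward (u after v in old order)
Backward edge: old toposort is now invalid. Check if this creates a cycle.
Does 0 already reach 3? Reachable from 0: [0, 1, 3]. YES -> cycle!
Still a DAG? no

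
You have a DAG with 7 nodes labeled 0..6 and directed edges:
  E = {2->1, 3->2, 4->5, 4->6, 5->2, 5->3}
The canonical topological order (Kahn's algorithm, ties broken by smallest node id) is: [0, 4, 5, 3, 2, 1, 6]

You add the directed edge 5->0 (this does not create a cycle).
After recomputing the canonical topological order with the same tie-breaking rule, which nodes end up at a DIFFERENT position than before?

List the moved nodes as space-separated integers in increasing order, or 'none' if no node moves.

Answer: 0 4 5

Derivation:
Old toposort: [0, 4, 5, 3, 2, 1, 6]
Added edge 5->0
Recompute Kahn (smallest-id tiebreak):
  initial in-degrees: [1, 1, 2, 1, 0, 1, 1]
  ready (indeg=0): [4]
  pop 4: indeg[5]->0; indeg[6]->0 | ready=[5, 6] | order so far=[4]
  pop 5: indeg[0]->0; indeg[2]->1; indeg[3]->0 | ready=[0, 3, 6] | order so far=[4, 5]
  pop 0: no out-edges | ready=[3, 6] | order so far=[4, 5, 0]
  pop 3: indeg[2]->0 | ready=[2, 6] | order so far=[4, 5, 0, 3]
  pop 2: indeg[1]->0 | ready=[1, 6] | order so far=[4, 5, 0, 3, 2]
  pop 1: no out-edges | ready=[6] | order so far=[4, 5, 0, 3, 2, 1]
  pop 6: no out-edges | ready=[] | order so far=[4, 5, 0, 3, 2, 1, 6]
New canonical toposort: [4, 5, 0, 3, 2, 1, 6]
Compare positions:
  Node 0: index 0 -> 2 (moved)
  Node 1: index 5 -> 5 (same)
  Node 2: index 4 -> 4 (same)
  Node 3: index 3 -> 3 (same)
  Node 4: index 1 -> 0 (moved)
  Node 5: index 2 -> 1 (moved)
  Node 6: index 6 -> 6 (same)
Nodes that changed position: 0 4 5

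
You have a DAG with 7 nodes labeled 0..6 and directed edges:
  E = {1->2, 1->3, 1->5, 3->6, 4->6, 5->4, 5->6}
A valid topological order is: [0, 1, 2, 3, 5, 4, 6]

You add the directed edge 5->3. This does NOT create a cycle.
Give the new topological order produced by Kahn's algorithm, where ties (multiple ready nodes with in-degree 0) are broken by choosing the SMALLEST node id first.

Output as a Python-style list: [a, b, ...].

Answer: [0, 1, 2, 5, 3, 4, 6]

Derivation:
Old toposort: [0, 1, 2, 3, 5, 4, 6]
Added edge: 5->3
Position of 5 (4) > position of 3 (3). Must reorder: 5 must now come before 3.
Run Kahn's algorithm (break ties by smallest node id):
  initial in-degrees: [0, 0, 1, 2, 1, 1, 3]
  ready (indeg=0): [0, 1]
  pop 0: no out-edges | ready=[1] | order so far=[0]
  pop 1: indeg[2]->0; indeg[3]->1; indeg[5]->0 | ready=[2, 5] | order so far=[0, 1]
  pop 2: no out-edges | ready=[5] | order so far=[0, 1, 2]
  pop 5: indeg[3]->0; indeg[4]->0; indeg[6]->2 | ready=[3, 4] | order so far=[0, 1, 2, 5]
  pop 3: indeg[6]->1 | ready=[4] | order so far=[0, 1, 2, 5, 3]
  pop 4: indeg[6]->0 | ready=[6] | order so far=[0, 1, 2, 5, 3, 4]
  pop 6: no out-edges | ready=[] | order so far=[0, 1, 2, 5, 3, 4, 6]
  Result: [0, 1, 2, 5, 3, 4, 6]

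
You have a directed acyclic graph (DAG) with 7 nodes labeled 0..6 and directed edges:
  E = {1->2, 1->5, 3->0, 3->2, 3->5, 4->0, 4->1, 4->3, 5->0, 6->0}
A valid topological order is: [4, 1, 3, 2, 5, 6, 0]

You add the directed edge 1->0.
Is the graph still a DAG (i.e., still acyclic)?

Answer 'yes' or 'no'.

Answer: yes

Derivation:
Given toposort: [4, 1, 3, 2, 5, 6, 0]
Position of 1: index 1; position of 0: index 6
New edge 1->0: forward
Forward edge: respects the existing order. Still a DAG, same toposort still valid.
Still a DAG? yes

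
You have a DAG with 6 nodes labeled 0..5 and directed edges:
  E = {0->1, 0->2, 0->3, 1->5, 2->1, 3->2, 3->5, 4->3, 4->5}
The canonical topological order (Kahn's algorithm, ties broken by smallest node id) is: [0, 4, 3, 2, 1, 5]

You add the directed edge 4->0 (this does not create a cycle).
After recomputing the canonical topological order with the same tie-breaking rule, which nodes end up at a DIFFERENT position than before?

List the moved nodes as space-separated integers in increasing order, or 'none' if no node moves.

Old toposort: [0, 4, 3, 2, 1, 5]
Added edge 4->0
Recompute Kahn (smallest-id tiebreak):
  initial in-degrees: [1, 2, 2, 2, 0, 3]
  ready (indeg=0): [4]
  pop 4: indeg[0]->0; indeg[3]->1; indeg[5]->2 | ready=[0] | order so far=[4]
  pop 0: indeg[1]->1; indeg[2]->1; indeg[3]->0 | ready=[3] | order so far=[4, 0]
  pop 3: indeg[2]->0; indeg[5]->1 | ready=[2] | order so far=[4, 0, 3]
  pop 2: indeg[1]->0 | ready=[1] | order so far=[4, 0, 3, 2]
  pop 1: indeg[5]->0 | ready=[5] | order so far=[4, 0, 3, 2, 1]
  pop 5: no out-edges | ready=[] | order so far=[4, 0, 3, 2, 1, 5]
New canonical toposort: [4, 0, 3, 2, 1, 5]
Compare positions:
  Node 0: index 0 -> 1 (moved)
  Node 1: index 4 -> 4 (same)
  Node 2: index 3 -> 3 (same)
  Node 3: index 2 -> 2 (same)
  Node 4: index 1 -> 0 (moved)
  Node 5: index 5 -> 5 (same)
Nodes that changed position: 0 4

Answer: 0 4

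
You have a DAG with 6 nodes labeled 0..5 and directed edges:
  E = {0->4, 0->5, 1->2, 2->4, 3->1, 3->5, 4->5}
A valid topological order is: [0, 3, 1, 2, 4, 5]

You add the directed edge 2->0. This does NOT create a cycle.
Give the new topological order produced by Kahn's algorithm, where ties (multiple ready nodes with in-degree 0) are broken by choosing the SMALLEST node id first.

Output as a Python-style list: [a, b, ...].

Answer: [3, 1, 2, 0, 4, 5]

Derivation:
Old toposort: [0, 3, 1, 2, 4, 5]
Added edge: 2->0
Position of 2 (3) > position of 0 (0). Must reorder: 2 must now come before 0.
Run Kahn's algorithm (break ties by smallest node id):
  initial in-degrees: [1, 1, 1, 0, 2, 3]
  ready (indeg=0): [3]
  pop 3: indeg[1]->0; indeg[5]->2 | ready=[1] | order so far=[3]
  pop 1: indeg[2]->0 | ready=[2] | order so far=[3, 1]
  pop 2: indeg[0]->0; indeg[4]->1 | ready=[0] | order so far=[3, 1, 2]
  pop 0: indeg[4]->0; indeg[5]->1 | ready=[4] | order so far=[3, 1, 2, 0]
  pop 4: indeg[5]->0 | ready=[5] | order so far=[3, 1, 2, 0, 4]
  pop 5: no out-edges | ready=[] | order so far=[3, 1, 2, 0, 4, 5]
  Result: [3, 1, 2, 0, 4, 5]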